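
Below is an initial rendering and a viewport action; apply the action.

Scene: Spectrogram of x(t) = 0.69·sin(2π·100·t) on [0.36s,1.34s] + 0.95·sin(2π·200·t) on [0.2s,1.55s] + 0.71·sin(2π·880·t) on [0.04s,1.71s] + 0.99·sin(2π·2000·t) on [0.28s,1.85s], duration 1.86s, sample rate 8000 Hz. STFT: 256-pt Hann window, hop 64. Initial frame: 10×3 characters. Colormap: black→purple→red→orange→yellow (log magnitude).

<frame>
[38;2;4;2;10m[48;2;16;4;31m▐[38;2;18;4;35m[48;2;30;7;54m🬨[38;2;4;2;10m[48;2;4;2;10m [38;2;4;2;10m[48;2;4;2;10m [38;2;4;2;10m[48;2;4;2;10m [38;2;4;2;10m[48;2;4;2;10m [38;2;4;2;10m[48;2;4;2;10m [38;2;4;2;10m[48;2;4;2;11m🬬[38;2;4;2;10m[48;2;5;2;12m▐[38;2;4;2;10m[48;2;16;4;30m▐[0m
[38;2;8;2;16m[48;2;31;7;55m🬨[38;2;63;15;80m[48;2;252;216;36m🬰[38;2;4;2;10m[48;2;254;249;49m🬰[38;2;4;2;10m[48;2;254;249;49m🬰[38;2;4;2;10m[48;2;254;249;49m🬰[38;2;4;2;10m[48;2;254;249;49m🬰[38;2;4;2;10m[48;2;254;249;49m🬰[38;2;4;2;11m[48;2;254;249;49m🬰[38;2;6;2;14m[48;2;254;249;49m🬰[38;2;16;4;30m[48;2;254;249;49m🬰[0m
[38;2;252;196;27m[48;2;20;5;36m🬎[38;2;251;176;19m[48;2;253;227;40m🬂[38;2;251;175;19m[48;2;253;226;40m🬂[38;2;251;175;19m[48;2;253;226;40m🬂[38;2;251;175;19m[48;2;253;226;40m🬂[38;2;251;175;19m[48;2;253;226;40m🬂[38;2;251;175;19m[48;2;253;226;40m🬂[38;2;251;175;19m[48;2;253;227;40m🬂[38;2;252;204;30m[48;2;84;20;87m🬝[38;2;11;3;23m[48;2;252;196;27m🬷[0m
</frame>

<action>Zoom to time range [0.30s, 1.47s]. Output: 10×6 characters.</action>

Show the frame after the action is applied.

<frame>
[38;2;4;2;10m[48;2;4;2;10m [38;2;4;2;10m[48;2;4;2;10m [38;2;4;2;10m[48;2;4;2;10m [38;2;4;2;10m[48;2;4;2;10m [38;2;4;2;10m[48;2;4;2;10m [38;2;4;2;10m[48;2;4;2;10m [38;2;4;2;10m[48;2;4;2;10m [38;2;4;2;10m[48;2;4;2;10m [38;2;4;2;10m[48;2;4;2;10m [38;2;4;2;11m[48;2;4;2;10m▌[0m
[38;2;4;2;11m[48;2;4;2;10m▌[38;2;4;2;10m[48;2;4;2;10m [38;2;4;2;10m[48;2;4;2;10m [38;2;4;2;10m[48;2;4;2;10m [38;2;4;2;10m[48;2;4;2;10m [38;2;4;2;10m[48;2;4;2;10m [38;2;4;2;10m[48;2;4;2;10m [38;2;4;2;10m[48;2;4;2;10m [38;2;4;2;10m[48;2;4;2;10m [38;2;4;2;11m[48;2;4;2;10m▌[0m
[38;2;4;2;10m[48;2;254;249;49m🬎[38;2;4;2;10m[48;2;254;249;49m🬎[38;2;4;2;10m[48;2;254;249;49m🬎[38;2;4;2;10m[48;2;254;249;49m🬎[38;2;4;2;10m[48;2;254;249;49m🬎[38;2;4;2;10m[48;2;254;249;49m🬎[38;2;4;2;10m[48;2;254;249;49m🬎[38;2;4;2;10m[48;2;254;249;49m🬎[38;2;4;2;10m[48;2;254;249;49m🬎[38;2;4;2;10m[48;2;254;249;49m🬎[0m
[38;2;251;186;24m[48;2;4;2;11m🬂[38;2;251;186;24m[48;2;4;2;10m🬂[38;2;251;186;24m[48;2;4;2;10m🬂[38;2;251;186;24m[48;2;4;2;10m🬂[38;2;251;186;24m[48;2;4;2;10m🬂[38;2;251;186;24m[48;2;4;2;10m🬂[38;2;251;186;24m[48;2;4;2;10m🬂[38;2;251;186;24m[48;2;4;2;10m🬂[38;2;251;186;24m[48;2;4;2;10m🬂[38;2;251;186;24m[48;2;4;2;11m🬂[0m
[38;2;6;2;13m[48;2;252;196;27m🬂[38;2;4;2;11m[48;2;252;196;27m🬂[38;2;4;2;11m[48;2;252;196;27m🬂[38;2;4;2;11m[48;2;252;196;27m🬂[38;2;4;2;11m[48;2;252;196;27m🬂[38;2;4;2;11m[48;2;252;196;27m🬂[38;2;4;2;11m[48;2;252;196;27m🬂[38;2;4;2;11m[48;2;252;196;27m🬂[38;2;4;2;11m[48;2;252;196;27m🬂[38;2;6;2;13m[48;2;252;196;27m🬂[0m
[38;2;12;3;24m[48;2;230;151;57m🬂[38;2;5;2;12m[48;2;228;147;59m🬂[38;2;5;2;12m[48;2;228;147;59m🬂[38;2;5;2;12m[48;2;228;147;59m🬂[38;2;5;2;12m[48;2;228;147;59m🬂[38;2;5;2;12m[48;2;228;147;59m🬂[38;2;5;2;12m[48;2;228;147;59m🬂[38;2;5;2;12m[48;2;228;147;59m🬂[38;2;5;2;12m[48;2;228;147;59m🬂[38;2;12;3;24m[48;2;229;149;58m🬂[0m
</frame>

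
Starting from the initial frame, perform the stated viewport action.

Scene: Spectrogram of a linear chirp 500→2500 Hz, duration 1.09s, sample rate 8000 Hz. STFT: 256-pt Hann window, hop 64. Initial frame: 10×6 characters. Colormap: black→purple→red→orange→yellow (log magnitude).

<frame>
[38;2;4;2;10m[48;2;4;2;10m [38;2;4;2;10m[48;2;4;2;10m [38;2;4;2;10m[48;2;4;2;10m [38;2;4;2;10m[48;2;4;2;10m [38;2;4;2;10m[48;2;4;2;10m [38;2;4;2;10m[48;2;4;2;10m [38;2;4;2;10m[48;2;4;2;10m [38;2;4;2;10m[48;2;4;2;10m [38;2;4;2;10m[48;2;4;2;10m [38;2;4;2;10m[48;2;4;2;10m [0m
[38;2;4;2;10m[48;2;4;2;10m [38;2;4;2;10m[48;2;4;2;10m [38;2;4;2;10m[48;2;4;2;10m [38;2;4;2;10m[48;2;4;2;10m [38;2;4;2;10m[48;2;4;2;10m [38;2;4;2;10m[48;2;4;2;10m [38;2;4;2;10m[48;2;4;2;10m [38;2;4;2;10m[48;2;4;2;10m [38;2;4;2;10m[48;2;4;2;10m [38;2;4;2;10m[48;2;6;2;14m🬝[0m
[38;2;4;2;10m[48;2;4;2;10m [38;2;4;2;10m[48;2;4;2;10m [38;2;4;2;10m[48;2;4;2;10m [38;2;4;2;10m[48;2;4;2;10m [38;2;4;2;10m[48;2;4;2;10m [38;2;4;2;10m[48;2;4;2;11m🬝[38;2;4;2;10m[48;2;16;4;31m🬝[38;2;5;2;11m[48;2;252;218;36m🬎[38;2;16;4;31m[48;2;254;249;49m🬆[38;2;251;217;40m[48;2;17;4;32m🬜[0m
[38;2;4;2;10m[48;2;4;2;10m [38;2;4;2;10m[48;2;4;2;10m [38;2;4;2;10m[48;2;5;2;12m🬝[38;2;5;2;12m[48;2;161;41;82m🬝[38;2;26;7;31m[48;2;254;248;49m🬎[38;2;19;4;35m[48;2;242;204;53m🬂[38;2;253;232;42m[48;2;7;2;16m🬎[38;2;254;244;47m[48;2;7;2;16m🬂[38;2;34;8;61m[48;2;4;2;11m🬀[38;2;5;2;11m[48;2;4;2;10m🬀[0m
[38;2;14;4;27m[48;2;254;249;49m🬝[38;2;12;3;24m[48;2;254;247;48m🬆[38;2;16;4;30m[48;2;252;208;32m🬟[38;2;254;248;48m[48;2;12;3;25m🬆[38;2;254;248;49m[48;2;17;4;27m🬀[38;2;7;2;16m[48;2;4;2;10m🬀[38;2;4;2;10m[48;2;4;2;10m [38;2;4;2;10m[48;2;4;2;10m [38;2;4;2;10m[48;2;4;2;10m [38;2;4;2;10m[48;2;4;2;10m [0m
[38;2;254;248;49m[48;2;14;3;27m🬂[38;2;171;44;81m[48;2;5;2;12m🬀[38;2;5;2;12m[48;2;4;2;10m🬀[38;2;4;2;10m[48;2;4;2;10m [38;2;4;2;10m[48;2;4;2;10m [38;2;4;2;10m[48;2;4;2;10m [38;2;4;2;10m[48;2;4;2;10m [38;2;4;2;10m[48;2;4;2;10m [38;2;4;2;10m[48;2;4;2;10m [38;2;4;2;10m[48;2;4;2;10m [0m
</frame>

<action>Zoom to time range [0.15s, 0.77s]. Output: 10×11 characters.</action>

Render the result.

<frame>
[38;2;4;2;10m[48;2;4;2;10m [38;2;4;2;10m[48;2;4;2;10m [38;2;4;2;10m[48;2;4;2;10m [38;2;4;2;10m[48;2;4;2;10m [38;2;4;2;10m[48;2;4;2;10m [38;2;4;2;10m[48;2;4;2;10m [38;2;4;2;10m[48;2;4;2;10m [38;2;4;2;10m[48;2;4;2;10m [38;2;4;2;10m[48;2;4;2;10m [38;2;4;2;10m[48;2;4;2;10m [0m
[38;2;4;2;10m[48;2;4;2;10m [38;2;4;2;10m[48;2;4;2;10m [38;2;4;2;10m[48;2;4;2;10m [38;2;4;2;10m[48;2;4;2;10m [38;2;4;2;10m[48;2;4;2;10m [38;2;4;2;10m[48;2;4;2;10m [38;2;4;2;10m[48;2;4;2;10m [38;2;4;2;10m[48;2;4;2;10m [38;2;4;2;10m[48;2;4;2;10m [38;2;4;2;10m[48;2;4;2;10m [0m
[38;2;4;2;10m[48;2;4;2;10m [38;2;4;2;10m[48;2;4;2;10m [38;2;4;2;10m[48;2;4;2;10m [38;2;4;2;10m[48;2;4;2;10m [38;2;4;2;10m[48;2;4;2;10m [38;2;4;2;10m[48;2;4;2;10m [38;2;4;2;10m[48;2;4;2;10m [38;2;4;2;10m[48;2;4;2;10m [38;2;4;2;10m[48;2;4;2;10m [38;2;4;2;10m[48;2;4;2;10m [0m
[38;2;4;2;10m[48;2;4;2;10m [38;2;4;2;10m[48;2;4;2;10m [38;2;4;2;10m[48;2;4;2;10m [38;2;4;2;10m[48;2;4;2;10m [38;2;4;2;10m[48;2;4;2;10m [38;2;4;2;10m[48;2;4;2;10m [38;2;4;2;10m[48;2;4;2;10m [38;2;4;2;10m[48;2;4;2;10m [38;2;4;2;10m[48;2;4;2;10m [38;2;4;2;10m[48;2;4;2;10m [0m
[38;2;4;2;10m[48;2;4;2;10m [38;2;4;2;10m[48;2;4;2;10m [38;2;4;2;10m[48;2;4;2;10m [38;2;4;2;10m[48;2;4;2;10m [38;2;4;2;10m[48;2;4;2;10m [38;2;4;2;10m[48;2;4;2;10m [38;2;4;2;10m[48;2;4;2;10m [38;2;4;2;10m[48;2;4;2;10m [38;2;4;2;10m[48;2;4;2;10m [38;2;4;2;10m[48;2;4;2;11m🬝[0m
[38;2;4;2;10m[48;2;4;2;10m [38;2;4;2;10m[48;2;4;2;10m [38;2;4;2;10m[48;2;4;2;10m [38;2;4;2;10m[48;2;4;2;10m [38;2;4;2;10m[48;2;4;2;10m [38;2;4;2;10m[48;2;4;2;10m [38;2;4;2;10m[48;2;4;2;11m🬝[38;2;4;2;10m[48;2;7;2;16m🬝[38;2;6;2;15m[48;2;35;8;61m🬝[38;2;13;3;26m[48;2;250;198;31m🬎[0m
[38;2;4;2;10m[48;2;4;2;10m [38;2;4;2;10m[48;2;4;2;10m [38;2;4;2;10m[48;2;4;2;10m [38;2;4;2;10m[48;2;5;2;12m🬝[38;2;4;2;11m[48;2;11;3;22m🬝[38;2;13;3;25m[48;2;229;111;38m🬝[38;2;13;3;25m[48;2;238;188;55m🬆[38;2;58;14;58m[48;2;253;229;41m🬂[38;2;253;233;42m[48;2;24;6;43m🬎[38;2;254;247;48m[48;2;40;10;35m🬂[0m
[38;2;4;2;10m[48;2;7;2;16m🬝[38;2;5;2;13m[48;2;35;8;62m🬝[38;2;9;3;19m[48;2;252;201;29m🬎[38;2;67;17;42m[48;2;254;249;49m🬆[38;2;251;211;37m[48;2;53;12;86m🬜[38;2;254;241;46m[48;2;37;9;43m🬆[38;2;229;155;61m[48;2;8;2;17m🬂[38;2;24;6;44m[48;2;5;2;12m🬀[38;2;6;2;14m[48;2;4;2;10m🬀[38;2;4;2;11m[48;2;4;2;10m🬀[0m
[38;2;21;5;38m[48;2;252;222;39m🬂[38;2;254;248;49m[48;2;126;31;72m🬍[38;2;251;213;36m[48;2;17;4;31m🬆[38;2;222;97;48m[48;2;12;3;24m🬀[38;2;10;3;20m[48;2;4;2;11m🬀[38;2;5;2;12m[48;2;4;2;10m🬀[38;2;4;2;10m[48;2;4;2;10m [38;2;4;2;10m[48;2;4;2;10m [38;2;4;2;10m[48;2;4;2;10m [38;2;4;2;10m[48;2;4;2;10m [0m
[38;2;50;11;88m[48;2;6;2;15m🬀[38;2;6;2;15m[48;2;4;2;10m🬂[38;2;5;2;11m[48;2;4;2;10m🬀[38;2;4;2;10m[48;2;4;2;10m [38;2;4;2;10m[48;2;4;2;10m [38;2;4;2;10m[48;2;4;2;10m [38;2;4;2;10m[48;2;4;2;10m [38;2;4;2;10m[48;2;4;2;10m [38;2;4;2;10m[48;2;4;2;10m [38;2;4;2;10m[48;2;4;2;10m [0m
[38;2;4;2;10m[48;2;4;2;10m [38;2;4;2;10m[48;2;4;2;10m [38;2;4;2;10m[48;2;4;2;10m [38;2;4;2;10m[48;2;4;2;10m [38;2;4;2;10m[48;2;4;2;10m [38;2;4;2;10m[48;2;4;2;10m [38;2;4;2;10m[48;2;4;2;10m [38;2;4;2;10m[48;2;4;2;10m [38;2;4;2;10m[48;2;4;2;10m [38;2;4;2;10m[48;2;4;2;10m [0m
</frame>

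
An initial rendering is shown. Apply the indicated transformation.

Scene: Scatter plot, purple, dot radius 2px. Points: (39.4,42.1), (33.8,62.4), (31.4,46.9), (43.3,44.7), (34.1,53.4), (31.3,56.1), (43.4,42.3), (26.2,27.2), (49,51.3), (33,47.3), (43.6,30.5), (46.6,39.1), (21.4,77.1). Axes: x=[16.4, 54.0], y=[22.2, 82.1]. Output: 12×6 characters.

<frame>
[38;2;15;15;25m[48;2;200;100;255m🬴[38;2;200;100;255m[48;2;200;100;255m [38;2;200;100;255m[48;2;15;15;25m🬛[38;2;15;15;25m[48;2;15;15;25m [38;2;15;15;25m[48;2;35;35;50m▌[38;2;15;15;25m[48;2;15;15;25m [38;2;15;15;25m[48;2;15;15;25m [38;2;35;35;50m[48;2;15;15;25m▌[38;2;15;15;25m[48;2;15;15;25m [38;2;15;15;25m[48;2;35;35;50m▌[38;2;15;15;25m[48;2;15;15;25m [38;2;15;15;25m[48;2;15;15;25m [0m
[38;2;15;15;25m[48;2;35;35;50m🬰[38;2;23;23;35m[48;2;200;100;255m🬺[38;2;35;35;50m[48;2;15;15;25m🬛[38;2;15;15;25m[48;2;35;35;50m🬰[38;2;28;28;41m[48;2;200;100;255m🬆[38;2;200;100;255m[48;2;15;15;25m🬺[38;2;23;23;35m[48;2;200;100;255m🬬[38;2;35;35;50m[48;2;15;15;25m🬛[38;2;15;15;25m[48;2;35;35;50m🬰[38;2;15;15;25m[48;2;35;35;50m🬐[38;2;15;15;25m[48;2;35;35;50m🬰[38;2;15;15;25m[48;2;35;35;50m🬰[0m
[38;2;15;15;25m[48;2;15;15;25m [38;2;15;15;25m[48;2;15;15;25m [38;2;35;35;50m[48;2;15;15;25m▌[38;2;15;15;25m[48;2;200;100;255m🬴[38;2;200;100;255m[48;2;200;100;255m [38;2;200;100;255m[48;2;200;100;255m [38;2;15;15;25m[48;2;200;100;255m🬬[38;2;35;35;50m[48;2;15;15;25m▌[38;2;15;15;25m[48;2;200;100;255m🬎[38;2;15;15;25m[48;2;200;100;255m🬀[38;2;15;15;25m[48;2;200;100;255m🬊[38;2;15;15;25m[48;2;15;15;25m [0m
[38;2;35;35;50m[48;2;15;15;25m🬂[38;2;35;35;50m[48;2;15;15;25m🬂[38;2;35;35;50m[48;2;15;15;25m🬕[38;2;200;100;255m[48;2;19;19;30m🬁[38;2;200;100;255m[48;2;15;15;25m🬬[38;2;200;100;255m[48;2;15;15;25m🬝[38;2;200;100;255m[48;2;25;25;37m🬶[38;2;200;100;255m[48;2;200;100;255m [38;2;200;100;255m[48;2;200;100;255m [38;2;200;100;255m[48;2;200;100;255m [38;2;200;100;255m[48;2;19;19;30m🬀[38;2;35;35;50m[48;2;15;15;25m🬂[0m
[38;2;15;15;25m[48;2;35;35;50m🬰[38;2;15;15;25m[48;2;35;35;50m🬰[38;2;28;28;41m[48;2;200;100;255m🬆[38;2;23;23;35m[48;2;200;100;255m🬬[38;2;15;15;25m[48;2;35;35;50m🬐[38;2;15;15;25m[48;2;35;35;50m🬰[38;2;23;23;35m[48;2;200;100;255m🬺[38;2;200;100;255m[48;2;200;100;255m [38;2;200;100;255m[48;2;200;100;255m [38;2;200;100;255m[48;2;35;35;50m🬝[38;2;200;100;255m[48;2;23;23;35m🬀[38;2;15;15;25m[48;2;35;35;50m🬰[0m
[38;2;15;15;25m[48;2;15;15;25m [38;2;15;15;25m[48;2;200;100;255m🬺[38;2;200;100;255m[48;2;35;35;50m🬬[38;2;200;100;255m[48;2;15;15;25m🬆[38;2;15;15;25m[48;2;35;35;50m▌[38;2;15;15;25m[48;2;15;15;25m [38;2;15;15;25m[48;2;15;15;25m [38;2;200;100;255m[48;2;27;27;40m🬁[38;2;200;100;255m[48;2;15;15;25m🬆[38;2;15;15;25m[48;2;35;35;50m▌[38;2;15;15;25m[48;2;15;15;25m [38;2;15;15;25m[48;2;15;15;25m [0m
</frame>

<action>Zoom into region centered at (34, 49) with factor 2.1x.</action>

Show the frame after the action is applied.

<frame>
[38;2;15;15;25m[48;2;15;15;25m [38;2;15;15;25m[48;2;15;15;25m [38;2;35;35;50m[48;2;15;15;25m▌[38;2;15;15;25m[48;2;15;15;25m [38;2;25;25;37m[48;2;200;100;255m🬪[38;2;200;100;255m[48;2;15;15;25m🬬[38;2;200;100;255m[48;2;15;15;25m🬆[38;2;35;35;50m[48;2;15;15;25m▌[38;2;15;15;25m[48;2;15;15;25m [38;2;15;15;25m[48;2;35;35;50m▌[38;2;15;15;25m[48;2;15;15;25m [38;2;15;15;25m[48;2;15;15;25m [0m
[38;2;15;15;25m[48;2;35;35;50m🬰[38;2;15;15;25m[48;2;35;35;50m🬰[38;2;35;35;50m[48;2;15;15;25m🬛[38;2;15;15;25m[48;2;200;100;255m🬐[38;2;200;100;255m[48;2;200;100;255m [38;2;15;15;25m[48;2;200;100;255m🬀[38;2;21;21;33m[48;2;200;100;255m🬊[38;2;35;35;50m[48;2;15;15;25m🬛[38;2;15;15;25m[48;2;35;35;50m🬰[38;2;15;15;25m[48;2;35;35;50m🬐[38;2;15;15;25m[48;2;35;35;50m🬰[38;2;15;15;25m[48;2;35;35;50m🬰[0m
[38;2;15;15;25m[48;2;15;15;25m [38;2;15;15;25m[48;2;15;15;25m [38;2;35;35;50m[48;2;15;15;25m▌[38;2;15;15;25m[48;2;200;100;255m🬝[38;2;200;100;255m[48;2;35;35;50m🬲[38;2;200;100;255m[48;2;200;100;255m [38;2;200;100;255m[48;2;15;15;25m🬀[38;2;35;35;50m[48;2;15;15;25m▌[38;2;15;15;25m[48;2;15;15;25m [38;2;15;15;25m[48;2;35;35;50m▌[38;2;15;15;25m[48;2;15;15;25m [38;2;15;15;25m[48;2;15;15;25m [0m
[38;2;35;35;50m[48;2;15;15;25m🬂[38;2;35;35;50m[48;2;15;15;25m🬂[38;2;35;35;50m[48;2;15;15;25m🬕[38;2;200;100;255m[48;2;15;15;25m🬊[38;2;200;100;255m[48;2;35;35;50m🬝[38;2;200;100;255m[48;2;15;15;25m🬝[38;2;200;100;255m[48;2;19;19;30m🬀[38;2;35;35;50m[48;2;15;15;25m🬕[38;2;23;23;35m[48;2;200;100;255m🬝[38;2;35;35;50m[48;2;200;100;255m🬊[38;2;23;23;35m[48;2;200;100;255m🬝[38;2;35;35;50m[48;2;200;100;255m🬀[0m
[38;2;15;15;25m[48;2;35;35;50m🬰[38;2;15;15;25m[48;2;35;35;50m🬰[38;2;35;35;50m[48;2;15;15;25m🬛[38;2;15;15;25m[48;2;35;35;50m🬰[38;2;15;15;25m[48;2;35;35;50m🬐[38;2;15;15;25m[48;2;35;35;50m🬰[38;2;15;15;25m[48;2;35;35;50m🬰[38;2;35;35;50m[48;2;15;15;25m🬛[38;2;200;100;255m[48;2;21;21;33m🬊[38;2;200;100;255m[48;2;35;35;50m🬝[38;2;200;100;255m[48;2;25;25;37m🬂[38;2;200;100;255m[48;2;15;15;25m🬬[0m
[38;2;15;15;25m[48;2;15;15;25m [38;2;15;15;25m[48;2;15;15;25m [38;2;35;35;50m[48;2;15;15;25m▌[38;2;15;15;25m[48;2;15;15;25m [38;2;15;15;25m[48;2;35;35;50m▌[38;2;15;15;25m[48;2;15;15;25m [38;2;15;15;25m[48;2;15;15;25m [38;2;35;35;50m[48;2;15;15;25m▌[38;2;15;15;25m[48;2;15;15;25m [38;2;15;15;25m[48;2;35;35;50m▌[38;2;15;15;25m[48;2;15;15;25m [38;2;15;15;25m[48;2;15;15;25m [0m
</frame>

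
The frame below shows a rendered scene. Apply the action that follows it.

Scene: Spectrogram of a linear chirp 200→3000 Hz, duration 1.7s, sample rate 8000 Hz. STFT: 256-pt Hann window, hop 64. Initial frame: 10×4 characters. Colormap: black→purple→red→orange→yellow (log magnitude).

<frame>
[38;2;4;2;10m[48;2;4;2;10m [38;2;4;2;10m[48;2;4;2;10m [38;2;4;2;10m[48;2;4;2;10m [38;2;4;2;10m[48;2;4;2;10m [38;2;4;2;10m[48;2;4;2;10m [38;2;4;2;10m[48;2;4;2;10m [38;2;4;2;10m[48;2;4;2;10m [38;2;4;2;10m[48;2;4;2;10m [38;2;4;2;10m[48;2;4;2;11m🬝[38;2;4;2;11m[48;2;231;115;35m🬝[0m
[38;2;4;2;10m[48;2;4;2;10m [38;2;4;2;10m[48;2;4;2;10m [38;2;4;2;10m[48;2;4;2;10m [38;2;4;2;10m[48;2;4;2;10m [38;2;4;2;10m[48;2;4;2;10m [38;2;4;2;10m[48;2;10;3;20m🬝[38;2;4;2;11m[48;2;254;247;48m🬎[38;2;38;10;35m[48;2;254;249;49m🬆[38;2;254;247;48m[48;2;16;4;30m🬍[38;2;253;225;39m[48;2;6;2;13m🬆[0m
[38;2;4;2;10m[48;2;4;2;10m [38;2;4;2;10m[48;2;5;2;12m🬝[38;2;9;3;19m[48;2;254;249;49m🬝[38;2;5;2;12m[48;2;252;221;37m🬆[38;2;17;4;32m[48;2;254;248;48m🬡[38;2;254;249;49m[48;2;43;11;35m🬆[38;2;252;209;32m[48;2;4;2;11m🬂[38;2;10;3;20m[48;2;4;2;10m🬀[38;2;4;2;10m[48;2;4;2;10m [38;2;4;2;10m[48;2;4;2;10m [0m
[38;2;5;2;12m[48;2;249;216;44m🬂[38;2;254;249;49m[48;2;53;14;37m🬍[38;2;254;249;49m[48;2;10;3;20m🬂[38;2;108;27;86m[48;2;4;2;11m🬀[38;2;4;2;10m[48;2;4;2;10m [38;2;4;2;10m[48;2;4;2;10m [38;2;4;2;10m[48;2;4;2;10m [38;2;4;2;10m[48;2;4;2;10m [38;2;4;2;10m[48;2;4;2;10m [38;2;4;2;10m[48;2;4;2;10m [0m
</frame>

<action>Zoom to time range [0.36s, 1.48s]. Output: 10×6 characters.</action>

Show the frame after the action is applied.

<frame>
[38;2;4;2;10m[48;2;4;2;10m [38;2;4;2;10m[48;2;4;2;10m [38;2;4;2;10m[48;2;4;2;10m [38;2;4;2;10m[48;2;4;2;10m [38;2;4;2;10m[48;2;4;2;10m [38;2;4;2;10m[48;2;4;2;10m [38;2;4;2;10m[48;2;4;2;10m [38;2;4;2;10m[48;2;4;2;10m [38;2;4;2;10m[48;2;4;2;10m [38;2;4;2;10m[48;2;4;2;10m [0m
[38;2;4;2;10m[48;2;4;2;10m [38;2;4;2;10m[48;2;4;2;10m [38;2;4;2;10m[48;2;4;2;10m [38;2;4;2;10m[48;2;4;2;10m [38;2;4;2;10m[48;2;4;2;10m [38;2;4;2;10m[48;2;4;2;10m [38;2;4;2;10m[48;2;4;2;10m [38;2;4;2;10m[48;2;4;2;10m [38;2;4;2;10m[48;2;5;2;11m🬝[38;2;4;2;11m[48;2;40;9;70m🬝[0m
[38;2;4;2;10m[48;2;4;2;10m [38;2;4;2;10m[48;2;4;2;10m [38;2;4;2;10m[48;2;4;2;10m [38;2;4;2;10m[48;2;4;2;10m [38;2;4;2;10m[48;2;5;2;11m🬝[38;2;4;2;10m[48;2;16;4;30m🬝[38;2;5;2;11m[48;2;253;213;35m🬎[38;2;14;3;27m[48;2;253;240;45m🬆[38;2;17;4;33m[48;2;241;194;51m🬟[38;2;254;249;49m[48;2;26;6;38m🬆[0m
[38;2;4;2;10m[48;2;4;2;10m [38;2;4;2;10m[48;2;7;2;16m🬝[38;2;11;3;22m[48;2;254;243;47m🬝[38;2;8;2;17m[48;2;247;207;42m🬆[38;2;42;10;57m[48;2;254;249;49m🬡[38;2;249;218;43m[48;2;6;2;13m🬎[38;2;254;246;48m[48;2;7;2;15m🬂[38;2;32;7;57m[48;2;4;2;11m🬀[38;2;5;2;11m[48;2;4;2;10m🬀[38;2;4;2;10m[48;2;4;2;10m [0m
[38;2;9;2;18m[48;2;253;234;43m🬂[38;2;241;202;55m[48;2;15;4;28m🬎[38;2;254;249;49m[48;2;22;5;32m🬂[38;2;251;180;21m[48;2;6;2;14m🬀[38;2;6;2;13m[48;2;4;2;10m🬀[38;2;4;2;10m[48;2;4;2;10m [38;2;4;2;10m[48;2;4;2;10m [38;2;4;2;10m[48;2;4;2;10m [38;2;4;2;10m[48;2;4;2;10m [38;2;4;2;10m[48;2;4;2;10m [0m
[38;2;9;3;19m[48;2;4;2;10m🬀[38;2;4;2;11m[48;2;4;2;10m🬀[38;2;4;2;10m[48;2;4;2;10m [38;2;4;2;10m[48;2;4;2;10m [38;2;4;2;10m[48;2;4;2;10m [38;2;4;2;10m[48;2;4;2;10m [38;2;4;2;10m[48;2;4;2;10m [38;2;4;2;10m[48;2;4;2;10m [38;2;4;2;10m[48;2;4;2;10m [38;2;4;2;10m[48;2;4;2;10m [0m
</frame>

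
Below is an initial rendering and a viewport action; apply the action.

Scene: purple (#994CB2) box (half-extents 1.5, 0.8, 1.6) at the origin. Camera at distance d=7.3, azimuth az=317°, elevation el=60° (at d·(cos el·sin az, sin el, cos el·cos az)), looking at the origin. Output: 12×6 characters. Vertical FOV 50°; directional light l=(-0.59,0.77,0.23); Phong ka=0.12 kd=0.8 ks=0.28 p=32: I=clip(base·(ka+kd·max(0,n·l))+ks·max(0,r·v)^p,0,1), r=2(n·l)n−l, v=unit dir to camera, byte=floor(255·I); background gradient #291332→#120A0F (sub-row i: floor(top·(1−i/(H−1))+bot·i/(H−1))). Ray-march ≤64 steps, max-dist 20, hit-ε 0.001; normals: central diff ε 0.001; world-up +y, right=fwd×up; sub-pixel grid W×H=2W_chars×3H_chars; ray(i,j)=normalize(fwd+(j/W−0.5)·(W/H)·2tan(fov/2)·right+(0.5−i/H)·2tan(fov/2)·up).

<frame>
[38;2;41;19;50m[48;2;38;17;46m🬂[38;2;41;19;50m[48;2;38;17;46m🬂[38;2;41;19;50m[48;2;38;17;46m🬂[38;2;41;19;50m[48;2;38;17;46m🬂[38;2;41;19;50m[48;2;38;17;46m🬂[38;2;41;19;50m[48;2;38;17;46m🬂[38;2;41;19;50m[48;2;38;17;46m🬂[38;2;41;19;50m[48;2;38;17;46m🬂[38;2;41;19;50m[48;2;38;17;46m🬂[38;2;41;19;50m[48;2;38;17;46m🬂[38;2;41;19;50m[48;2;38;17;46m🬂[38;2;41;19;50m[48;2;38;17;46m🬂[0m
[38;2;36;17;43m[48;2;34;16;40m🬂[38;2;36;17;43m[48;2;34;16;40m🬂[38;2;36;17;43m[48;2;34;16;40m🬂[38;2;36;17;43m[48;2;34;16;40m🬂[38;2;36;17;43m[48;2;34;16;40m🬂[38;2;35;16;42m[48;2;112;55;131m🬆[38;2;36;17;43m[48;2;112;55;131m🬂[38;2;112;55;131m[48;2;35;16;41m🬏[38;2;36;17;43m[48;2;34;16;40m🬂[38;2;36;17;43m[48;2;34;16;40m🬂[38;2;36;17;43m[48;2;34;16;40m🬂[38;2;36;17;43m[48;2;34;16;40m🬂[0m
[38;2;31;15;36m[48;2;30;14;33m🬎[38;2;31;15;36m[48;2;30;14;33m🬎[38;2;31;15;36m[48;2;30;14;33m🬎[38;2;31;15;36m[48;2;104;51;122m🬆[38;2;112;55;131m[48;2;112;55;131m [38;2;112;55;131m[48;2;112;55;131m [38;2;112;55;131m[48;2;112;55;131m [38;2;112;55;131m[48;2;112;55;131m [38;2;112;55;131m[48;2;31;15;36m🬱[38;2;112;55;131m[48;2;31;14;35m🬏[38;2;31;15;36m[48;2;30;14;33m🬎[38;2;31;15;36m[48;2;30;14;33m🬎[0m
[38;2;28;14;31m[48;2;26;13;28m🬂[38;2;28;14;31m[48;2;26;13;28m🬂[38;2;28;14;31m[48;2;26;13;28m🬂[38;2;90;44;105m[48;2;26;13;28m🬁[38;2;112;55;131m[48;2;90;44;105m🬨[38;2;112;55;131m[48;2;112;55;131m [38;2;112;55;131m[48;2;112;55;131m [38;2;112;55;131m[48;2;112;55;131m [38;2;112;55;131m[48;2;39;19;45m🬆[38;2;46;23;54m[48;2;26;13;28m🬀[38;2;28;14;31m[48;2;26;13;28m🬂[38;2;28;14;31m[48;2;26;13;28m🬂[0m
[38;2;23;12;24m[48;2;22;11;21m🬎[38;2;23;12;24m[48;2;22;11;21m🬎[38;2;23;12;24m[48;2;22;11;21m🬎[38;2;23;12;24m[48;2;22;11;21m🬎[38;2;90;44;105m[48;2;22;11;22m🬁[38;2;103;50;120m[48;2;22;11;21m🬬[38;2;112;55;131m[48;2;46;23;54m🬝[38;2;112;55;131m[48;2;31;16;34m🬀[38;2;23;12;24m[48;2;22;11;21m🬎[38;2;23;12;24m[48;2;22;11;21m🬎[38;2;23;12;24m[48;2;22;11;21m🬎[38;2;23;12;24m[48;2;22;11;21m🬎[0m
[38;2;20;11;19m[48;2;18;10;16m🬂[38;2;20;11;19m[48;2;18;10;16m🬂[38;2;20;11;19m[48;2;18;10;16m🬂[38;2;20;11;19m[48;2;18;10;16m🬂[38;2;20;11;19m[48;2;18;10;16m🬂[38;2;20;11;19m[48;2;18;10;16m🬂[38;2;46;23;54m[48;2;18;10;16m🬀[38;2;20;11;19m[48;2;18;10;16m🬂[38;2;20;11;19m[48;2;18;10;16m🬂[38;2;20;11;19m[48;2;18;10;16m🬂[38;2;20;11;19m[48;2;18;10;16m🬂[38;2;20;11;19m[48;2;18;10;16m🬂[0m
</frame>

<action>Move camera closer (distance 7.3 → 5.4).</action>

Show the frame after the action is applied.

<frame>
[38;2;41;19;50m[48;2;38;17;46m🬂[38;2;41;19;50m[48;2;38;17;46m🬂[38;2;41;19;50m[48;2;38;17;46m🬂[38;2;41;19;50m[48;2;38;17;46m🬂[38;2;41;19;50m[48;2;38;17;46m🬂[38;2;39;18;47m[48;2;112;55;131m🬝[38;2;112;55;131m[48;2;39;18;47m🬏[38;2;41;19;50m[48;2;38;17;46m🬂[38;2;41;19;50m[48;2;38;17;46m🬂[38;2;41;19;50m[48;2;38;17;46m🬂[38;2;41;19;50m[48;2;38;17;46m🬂[38;2;41;19;50m[48;2;38;17;46m🬂[0m
[38;2;36;17;43m[48;2;34;16;40m🬂[38;2;36;17;43m[48;2;34;16;40m🬂[38;2;36;17;43m[48;2;34;16;40m🬂[38;2;35;16;41m[48;2;112;55;131m🬝[38;2;36;17;43m[48;2;112;55;131m🬂[38;2;112;55;131m[48;2;112;55;131m [38;2;112;55;131m[48;2;112;55;131m [38;2;112;55;131m[48;2;36;17;43m🬺[38;2;35;16;42m[48;2;112;55;131m🬎[38;2;36;17;43m[48;2;34;16;40m🬂[38;2;36;17;43m[48;2;34;16;40m🬂[38;2;36;17;43m[48;2;34;16;40m🬂[0m
[38;2;31;15;36m[48;2;30;14;33m🬎[38;2;31;15;36m[48;2;30;14;33m🬎[38;2;32;15;37m[48;2;107;52;125m🬀[38;2;112;55;131m[48;2;112;55;131m [38;2;112;55;131m[48;2;112;55;131m [38;2;112;55;131m[48;2;112;55;131m [38;2;112;55;131m[48;2;112;55;131m [38;2;112;55;131m[48;2;112;55;131m [38;2;112;55;131m[48;2;112;55;131m [38;2;112;55;131m[48;2;32;15;37m🬺[38;2;34;16;39m[48;2;112;55;131m🬬[38;2;31;15;36m[48;2;30;14;33m🬎[0m
[38;2;28;14;31m[48;2;26;13;28m🬂[38;2;28;14;31m[48;2;26;13;28m🬂[38;2;90;44;105m[48;2;26;13;28m🬁[38;2;112;55;131m[48;2;26;13;27m🬬[38;2;112;55;131m[48;2;112;55;131m [38;2;112;55;131m[48;2;112;55;131m [38;2;112;55;131m[48;2;112;55;131m [38;2;112;55;131m[48;2;112;55;131m [38;2;112;55;131m[48;2;112;55;131m [38;2;112;55;131m[48;2;39;19;45m🬆[38;2;46;23;54m[48;2;26;13;28m🬀[38;2;28;14;31m[48;2;26;13;28m🬂[0m
[38;2;23;12;24m[48;2;22;11;21m🬎[38;2;23;12;24m[48;2;22;11;21m🬎[38;2;23;12;24m[48;2;22;11;21m🬎[38;2;23;12;24m[48;2;22;11;21m🬎[38;2;106;52;124m[48;2;22;11;22m🬨[38;2;112;55;131m[48;2;112;55;131m [38;2;112;55;131m[48;2;112;55;131m [38;2;112;55;131m[48;2;46;23;54m🬝[38;2;112;55;131m[48;2;31;16;34m🬀[38;2;23;12;24m[48;2;22;11;21m🬎[38;2;23;12;24m[48;2;22;11;21m🬎[38;2;23;12;24m[48;2;22;11;21m🬎[0m
[38;2;20;11;19m[48;2;18;10;16m🬂[38;2;20;11;19m[48;2;18;10;16m🬂[38;2;20;11;19m[48;2;18;10;16m🬂[38;2;20;11;19m[48;2;18;10;16m🬂[38;2;20;11;19m[48;2;18;10;16m🬂[38;2;97;47;113m[48;2;18;10;15m🬊[38;2;112;55;131m[48;2;36;18;41m🬆[38;2;46;23;54m[48;2;18;10;16m🬀[38;2;20;11;19m[48;2;18;10;16m🬂[38;2;20;11;19m[48;2;18;10;16m🬂[38;2;20;11;19m[48;2;18;10;16m🬂[38;2;20;11;19m[48;2;18;10;16m🬂[0m
</frame>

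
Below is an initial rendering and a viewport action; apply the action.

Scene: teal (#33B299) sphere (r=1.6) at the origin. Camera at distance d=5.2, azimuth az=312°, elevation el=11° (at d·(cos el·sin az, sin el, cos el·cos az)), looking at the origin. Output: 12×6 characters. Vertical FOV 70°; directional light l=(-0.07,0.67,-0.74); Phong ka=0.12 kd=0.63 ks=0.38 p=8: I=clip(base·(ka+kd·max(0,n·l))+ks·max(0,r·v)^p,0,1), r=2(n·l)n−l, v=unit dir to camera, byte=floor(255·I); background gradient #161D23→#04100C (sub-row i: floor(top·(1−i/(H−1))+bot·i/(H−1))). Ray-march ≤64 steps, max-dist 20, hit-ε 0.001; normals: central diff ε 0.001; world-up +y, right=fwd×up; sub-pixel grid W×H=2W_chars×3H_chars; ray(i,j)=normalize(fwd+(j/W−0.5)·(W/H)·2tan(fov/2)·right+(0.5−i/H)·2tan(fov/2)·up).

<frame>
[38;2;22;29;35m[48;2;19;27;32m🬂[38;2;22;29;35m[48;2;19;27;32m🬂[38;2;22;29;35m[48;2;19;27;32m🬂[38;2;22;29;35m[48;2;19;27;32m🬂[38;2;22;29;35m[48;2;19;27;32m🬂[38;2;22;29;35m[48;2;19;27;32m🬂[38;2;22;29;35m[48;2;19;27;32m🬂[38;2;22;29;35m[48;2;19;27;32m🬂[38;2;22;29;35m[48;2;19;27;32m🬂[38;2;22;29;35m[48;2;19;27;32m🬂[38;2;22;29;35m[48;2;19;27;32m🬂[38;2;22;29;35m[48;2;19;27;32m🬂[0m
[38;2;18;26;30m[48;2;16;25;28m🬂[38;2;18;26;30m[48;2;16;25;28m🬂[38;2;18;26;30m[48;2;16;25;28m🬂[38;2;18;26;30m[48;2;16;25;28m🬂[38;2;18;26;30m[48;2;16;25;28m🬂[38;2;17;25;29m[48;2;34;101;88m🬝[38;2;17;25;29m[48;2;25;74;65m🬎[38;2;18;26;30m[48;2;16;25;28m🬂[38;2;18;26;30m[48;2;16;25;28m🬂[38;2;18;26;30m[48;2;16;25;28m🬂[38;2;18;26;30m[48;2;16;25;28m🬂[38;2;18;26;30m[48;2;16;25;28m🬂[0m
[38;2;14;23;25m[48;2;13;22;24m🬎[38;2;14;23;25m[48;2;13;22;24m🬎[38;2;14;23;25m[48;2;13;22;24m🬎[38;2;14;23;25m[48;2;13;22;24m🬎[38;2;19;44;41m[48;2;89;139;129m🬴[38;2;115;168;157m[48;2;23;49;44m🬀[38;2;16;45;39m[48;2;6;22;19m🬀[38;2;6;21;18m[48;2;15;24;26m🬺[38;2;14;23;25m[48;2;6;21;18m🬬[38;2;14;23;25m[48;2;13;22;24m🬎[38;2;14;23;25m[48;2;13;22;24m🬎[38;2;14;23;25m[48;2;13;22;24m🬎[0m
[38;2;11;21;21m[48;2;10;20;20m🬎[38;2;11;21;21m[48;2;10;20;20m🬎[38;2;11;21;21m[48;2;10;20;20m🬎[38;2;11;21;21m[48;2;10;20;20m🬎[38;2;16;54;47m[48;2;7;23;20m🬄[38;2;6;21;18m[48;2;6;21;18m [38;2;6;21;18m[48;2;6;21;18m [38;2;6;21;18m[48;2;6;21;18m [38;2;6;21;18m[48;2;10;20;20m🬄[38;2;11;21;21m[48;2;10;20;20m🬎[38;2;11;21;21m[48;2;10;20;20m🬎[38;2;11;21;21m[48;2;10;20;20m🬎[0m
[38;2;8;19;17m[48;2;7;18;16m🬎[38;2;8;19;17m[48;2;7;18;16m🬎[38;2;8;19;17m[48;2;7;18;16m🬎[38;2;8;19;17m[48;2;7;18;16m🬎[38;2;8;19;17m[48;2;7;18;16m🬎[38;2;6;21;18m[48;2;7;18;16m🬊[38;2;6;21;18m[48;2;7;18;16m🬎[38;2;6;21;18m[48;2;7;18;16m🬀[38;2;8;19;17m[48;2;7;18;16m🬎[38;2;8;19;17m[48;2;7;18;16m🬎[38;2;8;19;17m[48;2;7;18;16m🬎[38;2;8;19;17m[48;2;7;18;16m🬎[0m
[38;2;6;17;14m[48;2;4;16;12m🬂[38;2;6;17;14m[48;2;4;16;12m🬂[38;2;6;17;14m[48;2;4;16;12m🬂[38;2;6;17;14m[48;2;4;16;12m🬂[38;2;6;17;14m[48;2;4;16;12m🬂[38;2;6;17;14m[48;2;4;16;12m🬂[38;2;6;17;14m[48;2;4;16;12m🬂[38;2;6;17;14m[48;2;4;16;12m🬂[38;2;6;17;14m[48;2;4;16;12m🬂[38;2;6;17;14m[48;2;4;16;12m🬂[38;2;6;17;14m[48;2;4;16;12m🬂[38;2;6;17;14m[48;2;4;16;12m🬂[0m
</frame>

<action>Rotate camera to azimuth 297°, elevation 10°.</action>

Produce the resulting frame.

<frame>
[38;2;22;29;35m[48;2;19;27;32m🬂[38;2;22;29;35m[48;2;19;27;32m🬂[38;2;22;29;35m[48;2;19;27;32m🬂[38;2;22;29;35m[48;2;19;27;32m🬂[38;2;22;29;35m[48;2;19;27;32m🬂[38;2;22;29;35m[48;2;19;27;32m🬂[38;2;22;29;35m[48;2;19;27;32m🬂[38;2;22;29;35m[48;2;19;27;32m🬂[38;2;22;29;35m[48;2;19;27;32m🬂[38;2;22;29;35m[48;2;19;27;32m🬂[38;2;22;29;35m[48;2;19;27;32m🬂[38;2;22;29;35m[48;2;19;27;32m🬂[0m
[38;2;18;26;30m[48;2;16;25;28m🬂[38;2;18;26;30m[48;2;16;25;28m🬂[38;2;18;26;30m[48;2;16;25;28m🬂[38;2;18;26;30m[48;2;16;25;28m🬂[38;2;18;26;30m[48;2;16;25;28m🬂[38;2;17;25;29m[48;2;30;102;88m🬝[38;2;17;25;29m[48;2;21;73;63m🬎[38;2;18;26;30m[48;2;16;25;28m🬂[38;2;18;26;30m[48;2;16;25;28m🬂[38;2;18;26;30m[48;2;16;25;28m🬂[38;2;18;26;30m[48;2;16;25;28m🬂[38;2;18;26;30m[48;2;16;25;28m🬂[0m
[38;2;14;23;25m[48;2;13;22;24m🬎[38;2;14;23;25m[48;2;13;22;24m🬎[38;2;14;23;25m[48;2;13;22;24m🬎[38;2;14;23;25m[48;2;13;22;24m🬎[38;2;18;42;40m[48;2;76;131;120m🬕[38;2;76;128;118m[48;2;16;47;41m🬆[38;2;19;56;49m[48;2;7;27;23m🬀[38;2;15;24;26m[48;2;6;21;18m🬁[38;2;14;23;25m[48;2;6;21;18m🬬[38;2;14;23;25m[48;2;13;22;24m🬎[38;2;14;23;25m[48;2;13;22;24m🬎[38;2;14;23;25m[48;2;13;22;24m🬎[0m
[38;2;11;21;21m[48;2;10;20;20m🬎[38;2;11;21;21m[48;2;10;20;20m🬎[38;2;11;21;21m[48;2;10;20;20m🬎[38;2;11;21;21m[48;2;10;20;20m🬎[38;2;20;65;56m[48;2;8;26;23m🬆[38;2;9;33;28m[48;2;6;21;18m🬀[38;2;6;21;18m[48;2;6;21;18m [38;2;6;21;18m[48;2;6;21;18m [38;2;6;21;18m[48;2;10;20;20m🬄[38;2;11;21;21m[48;2;10;20;20m🬎[38;2;11;21;21m[48;2;10;20;20m🬎[38;2;11;21;21m[48;2;10;20;20m🬎[0m
[38;2;8;19;17m[48;2;7;18;16m🬎[38;2;8;19;17m[48;2;7;18;16m🬎[38;2;8;19;17m[48;2;7;18;16m🬎[38;2;8;19;17m[48;2;7;18;16m🬎[38;2;8;19;17m[48;2;7;18;16m🬎[38;2;6;21;18m[48;2;7;18;16m🬊[38;2;6;21;18m[48;2;7;18;16m🬎[38;2;6;21;18m[48;2;7;18;16m🬀[38;2;8;19;17m[48;2;7;18;16m🬎[38;2;8;19;17m[48;2;7;18;16m🬎[38;2;8;19;17m[48;2;7;18;16m🬎[38;2;8;19;17m[48;2;7;18;16m🬎[0m
[38;2;6;17;14m[48;2;4;16;12m🬂[38;2;6;17;14m[48;2;4;16;12m🬂[38;2;6;17;14m[48;2;4;16;12m🬂[38;2;6;17;14m[48;2;4;16;12m🬂[38;2;6;17;14m[48;2;4;16;12m🬂[38;2;6;17;14m[48;2;4;16;12m🬂[38;2;6;17;14m[48;2;4;16;12m🬂[38;2;6;17;14m[48;2;4;16;12m🬂[38;2;6;17;14m[48;2;4;16;12m🬂[38;2;6;17;14m[48;2;4;16;12m🬂[38;2;6;17;14m[48;2;4;16;12m🬂[38;2;6;17;14m[48;2;4;16;12m🬂[0m
</frame>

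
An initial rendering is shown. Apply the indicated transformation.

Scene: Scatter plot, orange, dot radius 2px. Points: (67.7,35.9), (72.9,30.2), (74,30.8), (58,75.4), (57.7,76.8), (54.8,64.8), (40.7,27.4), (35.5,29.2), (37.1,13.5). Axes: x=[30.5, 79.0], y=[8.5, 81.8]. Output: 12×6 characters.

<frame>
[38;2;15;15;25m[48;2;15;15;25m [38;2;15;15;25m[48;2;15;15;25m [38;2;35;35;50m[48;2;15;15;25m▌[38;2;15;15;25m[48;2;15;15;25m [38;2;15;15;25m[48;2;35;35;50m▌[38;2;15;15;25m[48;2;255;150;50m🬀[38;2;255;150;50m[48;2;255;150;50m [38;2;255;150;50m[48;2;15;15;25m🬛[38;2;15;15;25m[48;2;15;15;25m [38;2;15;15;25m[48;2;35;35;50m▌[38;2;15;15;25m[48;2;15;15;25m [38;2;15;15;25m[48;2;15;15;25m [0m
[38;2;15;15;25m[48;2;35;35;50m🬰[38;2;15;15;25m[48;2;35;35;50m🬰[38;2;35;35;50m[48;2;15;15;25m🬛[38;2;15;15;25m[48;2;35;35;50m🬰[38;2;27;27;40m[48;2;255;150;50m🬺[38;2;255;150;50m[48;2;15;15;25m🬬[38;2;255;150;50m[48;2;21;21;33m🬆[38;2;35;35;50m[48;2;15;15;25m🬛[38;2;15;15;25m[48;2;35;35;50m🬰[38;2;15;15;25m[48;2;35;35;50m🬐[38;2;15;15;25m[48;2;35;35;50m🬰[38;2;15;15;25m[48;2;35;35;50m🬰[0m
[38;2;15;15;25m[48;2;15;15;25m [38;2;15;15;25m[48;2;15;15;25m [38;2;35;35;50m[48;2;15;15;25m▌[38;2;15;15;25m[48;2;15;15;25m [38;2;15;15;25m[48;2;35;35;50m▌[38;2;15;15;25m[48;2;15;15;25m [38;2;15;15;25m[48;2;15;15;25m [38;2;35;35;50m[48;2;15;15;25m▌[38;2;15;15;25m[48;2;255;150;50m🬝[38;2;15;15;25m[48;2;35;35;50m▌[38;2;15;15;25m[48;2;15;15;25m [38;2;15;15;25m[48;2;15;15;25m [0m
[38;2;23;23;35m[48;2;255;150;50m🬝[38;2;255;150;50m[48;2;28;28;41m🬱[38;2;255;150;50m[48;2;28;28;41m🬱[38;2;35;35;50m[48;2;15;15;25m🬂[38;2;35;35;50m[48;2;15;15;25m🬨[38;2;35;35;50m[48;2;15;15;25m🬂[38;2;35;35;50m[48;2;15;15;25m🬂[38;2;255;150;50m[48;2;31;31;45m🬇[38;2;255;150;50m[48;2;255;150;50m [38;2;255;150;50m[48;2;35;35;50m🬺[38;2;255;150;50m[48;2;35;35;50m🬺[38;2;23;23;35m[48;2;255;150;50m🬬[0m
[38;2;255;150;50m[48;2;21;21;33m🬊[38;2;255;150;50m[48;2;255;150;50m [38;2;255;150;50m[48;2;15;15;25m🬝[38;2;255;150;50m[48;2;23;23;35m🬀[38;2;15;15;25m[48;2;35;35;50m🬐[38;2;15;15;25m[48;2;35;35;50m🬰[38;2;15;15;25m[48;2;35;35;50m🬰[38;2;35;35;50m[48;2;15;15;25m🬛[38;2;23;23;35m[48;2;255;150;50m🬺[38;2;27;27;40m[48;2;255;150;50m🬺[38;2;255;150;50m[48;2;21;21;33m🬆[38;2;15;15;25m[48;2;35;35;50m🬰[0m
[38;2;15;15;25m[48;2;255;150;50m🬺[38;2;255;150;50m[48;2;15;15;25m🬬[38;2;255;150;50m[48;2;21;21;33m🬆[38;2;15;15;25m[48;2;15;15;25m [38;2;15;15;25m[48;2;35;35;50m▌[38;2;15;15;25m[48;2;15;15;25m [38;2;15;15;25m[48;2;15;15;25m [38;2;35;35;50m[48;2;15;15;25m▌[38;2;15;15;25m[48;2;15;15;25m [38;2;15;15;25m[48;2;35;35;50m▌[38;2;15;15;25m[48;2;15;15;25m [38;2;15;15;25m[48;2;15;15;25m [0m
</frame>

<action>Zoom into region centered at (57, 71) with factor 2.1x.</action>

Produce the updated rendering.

<frame>
[38;2;15;15;25m[48;2;15;15;25m [38;2;15;15;25m[48;2;15;15;25m [38;2;35;35;50m[48;2;15;15;25m▌[38;2;15;15;25m[48;2;15;15;25m [38;2;15;15;25m[48;2;35;35;50m▌[38;2;15;15;25m[48;2;15;15;25m [38;2;15;15;25m[48;2;15;15;25m [38;2;35;35;50m[48;2;15;15;25m▌[38;2;15;15;25m[48;2;15;15;25m [38;2;15;15;25m[48;2;35;35;50m▌[38;2;15;15;25m[48;2;15;15;25m [38;2;15;15;25m[48;2;15;15;25m [0m
[38;2;15;15;25m[48;2;35;35;50m🬰[38;2;15;15;25m[48;2;35;35;50m🬰[38;2;35;35;50m[48;2;15;15;25m🬛[38;2;15;15;25m[48;2;35;35;50m🬰[38;2;15;15;25m[48;2;35;35;50m🬐[38;2;21;21;33m[48;2;255;150;50m🬆[38;2;255;150;50m[48;2;15;15;25m🬺[38;2;27;27;40m[48;2;255;150;50m🬬[38;2;15;15;25m[48;2;35;35;50m🬰[38;2;15;15;25m[48;2;35;35;50m🬐[38;2;15;15;25m[48;2;35;35;50m🬰[38;2;15;15;25m[48;2;35;35;50m🬰[0m
[38;2;15;15;25m[48;2;15;15;25m [38;2;15;15;25m[48;2;15;15;25m [38;2;35;35;50m[48;2;15;15;25m▌[38;2;15;15;25m[48;2;15;15;25m [38;2;15;15;25m[48;2;35;35;50m▌[38;2;255;150;50m[48;2;15;15;25m🬊[38;2;255;150;50m[48;2;15;15;25m🬝[38;2;255;150;50m[48;2;23;23;35m🬀[38;2;15;15;25m[48;2;15;15;25m [38;2;15;15;25m[48;2;35;35;50m▌[38;2;15;15;25m[48;2;15;15;25m [38;2;15;15;25m[48;2;15;15;25m [0m
[38;2;35;35;50m[48;2;15;15;25m🬂[38;2;35;35;50m[48;2;15;15;25m🬂[38;2;35;35;50m[48;2;15;15;25m🬕[38;2;23;23;35m[48;2;255;150;50m🬝[38;2;35;35;50m[48;2;255;150;50m🬀[38;2;255;150;50m[48;2;28;28;41m🬱[38;2;35;35;50m[48;2;15;15;25m🬂[38;2;35;35;50m[48;2;15;15;25m🬕[38;2;35;35;50m[48;2;15;15;25m🬂[38;2;35;35;50m[48;2;15;15;25m🬨[38;2;35;35;50m[48;2;15;15;25m🬂[38;2;35;35;50m[48;2;15;15;25m🬂[0m
[38;2;15;15;25m[48;2;35;35;50m🬰[38;2;15;15;25m[48;2;35;35;50m🬰[38;2;35;35;50m[48;2;15;15;25m🬛[38;2;15;15;25m[48;2;35;35;50m🬰[38;2;255;150;50m[48;2;28;28;41m🬊[38;2;255;150;50m[48;2;23;23;35m🬀[38;2;15;15;25m[48;2;35;35;50m🬰[38;2;35;35;50m[48;2;15;15;25m🬛[38;2;15;15;25m[48;2;35;35;50m🬰[38;2;15;15;25m[48;2;35;35;50m🬐[38;2;15;15;25m[48;2;35;35;50m🬰[38;2;15;15;25m[48;2;35;35;50m🬰[0m
[38;2;15;15;25m[48;2;15;15;25m [38;2;15;15;25m[48;2;15;15;25m [38;2;35;35;50m[48;2;15;15;25m▌[38;2;15;15;25m[48;2;15;15;25m [38;2;15;15;25m[48;2;35;35;50m▌[38;2;15;15;25m[48;2;15;15;25m [38;2;15;15;25m[48;2;15;15;25m [38;2;35;35;50m[48;2;15;15;25m▌[38;2;15;15;25m[48;2;15;15;25m [38;2;15;15;25m[48;2;35;35;50m▌[38;2;15;15;25m[48;2;15;15;25m [38;2;15;15;25m[48;2;15;15;25m [0m
</frame>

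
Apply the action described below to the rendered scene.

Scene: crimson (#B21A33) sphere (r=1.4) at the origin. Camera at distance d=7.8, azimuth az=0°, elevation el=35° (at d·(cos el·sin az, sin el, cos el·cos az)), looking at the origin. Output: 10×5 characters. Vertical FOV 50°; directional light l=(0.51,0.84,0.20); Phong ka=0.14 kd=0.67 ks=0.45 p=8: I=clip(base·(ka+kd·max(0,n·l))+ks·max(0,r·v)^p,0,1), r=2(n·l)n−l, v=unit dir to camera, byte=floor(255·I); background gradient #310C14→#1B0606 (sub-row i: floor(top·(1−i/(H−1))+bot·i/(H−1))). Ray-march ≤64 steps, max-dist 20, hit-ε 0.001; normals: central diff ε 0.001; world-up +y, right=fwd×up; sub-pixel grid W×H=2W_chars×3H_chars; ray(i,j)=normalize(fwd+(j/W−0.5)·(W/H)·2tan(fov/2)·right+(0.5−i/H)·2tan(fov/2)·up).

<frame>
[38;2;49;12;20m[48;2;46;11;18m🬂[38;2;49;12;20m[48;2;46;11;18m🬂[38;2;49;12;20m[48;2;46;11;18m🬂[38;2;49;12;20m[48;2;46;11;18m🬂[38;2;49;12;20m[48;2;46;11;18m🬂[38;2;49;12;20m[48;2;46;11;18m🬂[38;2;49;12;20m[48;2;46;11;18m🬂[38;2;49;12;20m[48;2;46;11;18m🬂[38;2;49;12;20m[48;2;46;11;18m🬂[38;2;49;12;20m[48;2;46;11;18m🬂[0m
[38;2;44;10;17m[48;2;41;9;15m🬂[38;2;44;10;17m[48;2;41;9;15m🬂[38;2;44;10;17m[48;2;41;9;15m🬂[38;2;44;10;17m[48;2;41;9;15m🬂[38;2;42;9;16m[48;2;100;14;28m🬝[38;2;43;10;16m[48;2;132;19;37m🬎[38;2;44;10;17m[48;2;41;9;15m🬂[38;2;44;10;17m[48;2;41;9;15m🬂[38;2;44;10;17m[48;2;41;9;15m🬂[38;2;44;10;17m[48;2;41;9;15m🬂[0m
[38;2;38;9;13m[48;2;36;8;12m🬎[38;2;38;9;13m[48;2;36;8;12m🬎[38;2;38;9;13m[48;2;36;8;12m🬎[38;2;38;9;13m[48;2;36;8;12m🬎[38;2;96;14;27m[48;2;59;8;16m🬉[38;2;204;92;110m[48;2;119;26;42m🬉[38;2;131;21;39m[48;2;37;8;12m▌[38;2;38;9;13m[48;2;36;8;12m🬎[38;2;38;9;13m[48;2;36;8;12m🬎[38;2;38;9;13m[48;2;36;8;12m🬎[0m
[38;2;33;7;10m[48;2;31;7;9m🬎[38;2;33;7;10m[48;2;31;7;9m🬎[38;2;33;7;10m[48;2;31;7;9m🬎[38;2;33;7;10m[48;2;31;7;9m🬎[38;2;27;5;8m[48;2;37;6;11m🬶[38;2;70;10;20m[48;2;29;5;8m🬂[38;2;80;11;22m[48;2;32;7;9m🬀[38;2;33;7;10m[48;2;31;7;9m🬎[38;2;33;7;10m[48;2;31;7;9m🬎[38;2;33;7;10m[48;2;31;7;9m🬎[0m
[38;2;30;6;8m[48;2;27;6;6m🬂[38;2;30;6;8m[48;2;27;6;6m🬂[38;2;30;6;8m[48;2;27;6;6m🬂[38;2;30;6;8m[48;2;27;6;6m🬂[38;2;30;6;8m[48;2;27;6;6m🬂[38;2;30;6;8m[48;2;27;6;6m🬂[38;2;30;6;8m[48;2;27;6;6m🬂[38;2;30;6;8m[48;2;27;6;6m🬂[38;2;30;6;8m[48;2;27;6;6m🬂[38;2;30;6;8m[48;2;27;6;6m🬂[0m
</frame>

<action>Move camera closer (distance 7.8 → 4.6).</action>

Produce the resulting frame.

<frame>
[38;2;49;12;20m[48;2;46;11;18m🬂[38;2;49;12;20m[48;2;46;11;18m🬂[38;2;49;12;20m[48;2;46;11;18m🬂[38;2;49;12;20m[48;2;46;11;18m🬂[38;2;49;12;20m[48;2;46;11;18m🬂[38;2;49;12;20m[48;2;46;11;18m🬂[38;2;49;12;20m[48;2;46;11;18m🬂[38;2;49;12;20m[48;2;46;11;18m🬂[38;2;49;12;20m[48;2;46;11;18m🬂[38;2;49;12;20m[48;2;46;11;18m🬂[0m
[38;2;44;10;17m[48;2;41;9;15m🬂[38;2;44;10;17m[48;2;41;9;15m🬂[38;2;44;10;17m[48;2;41;9;15m🬂[38;2;47;9;16m[48;2;84;12;24m🬕[38;2;100;14;28m[48;2;115;17;33m▌[38;2;139;29;47m[48;2;211;101;119m🬝[38;2;109;17;32m[48;2;172;53;73m🬊[38;2;141;20;40m[48;2;42;9;16m🬏[38;2;44;10;17m[48;2;41;9;15m🬂[38;2;44;10;17m[48;2;41;9;15m🬂[0m
[38;2;38;9;13m[48;2;36;8;12m🬎[38;2;38;9;13m[48;2;36;8;12m🬎[38;2;38;8;12m[48;2;24;3;7m🬕[38;2;70;9;19m[48;2;50;7;13m▐[38;2;99;15;29m[48;2;82;11;23m🬊[38;2;213;108;126m[48;2;123;31;46m🬁[38;2;235;125;143m[48;2;146;42;59m🬀[38;2;122;17;35m[48;2;39;9;13m🬺[38;2;38;9;13m[48;2;36;8;12m🬎[38;2;38;9;13m[48;2;36;8;12m🬎[0m
[38;2;33;7;10m[48;2;31;7;9m🬎[38;2;33;7;10m[48;2;31;7;9m🬎[38;2;33;7;10m[48;2;31;7;9m🬎[38;2;48;7;13m[48;2;27;4;7m🬁[38;2;66;9;18m[48;2;39;5;11m🬊[38;2;85;12;24m[48;2;61;8;17m🬊[38;2;93;13;26m[48;2;66;9;18m🬎[38;2;94;13;26m[48;2;32;7;9m🬄[38;2;33;7;10m[48;2;31;7;9m🬎[38;2;33;7;10m[48;2;31;7;9m🬎[0m
[38;2;30;6;8m[48;2;27;6;6m🬂[38;2;30;6;8m[48;2;27;6;6m🬂[38;2;30;6;8m[48;2;27;6;6m🬂[38;2;30;6;8m[48;2;27;6;6m🬂[38;2;24;3;7m[48;2;27;6;6m🬂[38;2;35;5;10m[48;2;27;5;6m🬁[38;2;35;5;10m[48;2;28;6;6m🬀[38;2;30;6;8m[48;2;27;6;6m🬂[38;2;30;6;8m[48;2;27;6;6m🬂[38;2;30;6;8m[48;2;27;6;6m🬂[0m
</frame>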